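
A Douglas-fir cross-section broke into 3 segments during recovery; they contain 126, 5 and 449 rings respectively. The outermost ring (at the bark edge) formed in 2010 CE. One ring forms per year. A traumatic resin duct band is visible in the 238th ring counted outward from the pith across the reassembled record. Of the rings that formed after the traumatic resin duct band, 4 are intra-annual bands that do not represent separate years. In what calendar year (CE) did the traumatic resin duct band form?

Total rings = 126 + 5 + 449 = 580.
Between ring 238 and the bark edge there are 580 − 238 = 342 rings.
Removing the 4 false rings leaves 342 − 4 = 338 true rings beyond the traumatic resin duct band.
The ring at the bark edge is 2010 CE, so the traumatic resin duct band dates to 2010 − 338 = 1672 CE.

1672 CE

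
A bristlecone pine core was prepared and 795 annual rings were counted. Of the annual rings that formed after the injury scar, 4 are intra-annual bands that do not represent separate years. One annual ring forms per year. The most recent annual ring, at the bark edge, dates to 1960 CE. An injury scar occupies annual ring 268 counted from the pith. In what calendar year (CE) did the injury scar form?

1437 CE

The injury scar sits at annual ring 268 from the pith, so 795 − 268 = 527 annual rings formed after it.
Excluding 4 false annual rings: 527 − 4 = 523.
The annual ring at the bark edge is 1960 CE, so the injury scar dates to 1960 − 523 = 1437 CE.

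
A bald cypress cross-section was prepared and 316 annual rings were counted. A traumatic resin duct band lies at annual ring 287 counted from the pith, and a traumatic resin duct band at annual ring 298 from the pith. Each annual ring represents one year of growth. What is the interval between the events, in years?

298 − 287 = 11 annual rings lie between the two events.
One annual ring per year makes the interval 11 years.

11 years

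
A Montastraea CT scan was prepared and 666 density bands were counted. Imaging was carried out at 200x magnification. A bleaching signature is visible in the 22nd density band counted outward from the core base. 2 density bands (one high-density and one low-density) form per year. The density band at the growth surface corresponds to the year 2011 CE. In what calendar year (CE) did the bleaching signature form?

666 − 22 = 644 density bands lie beyond the bleaching signature toward the growth surface.
644 density bands at 2 per year is 644 / 2 = 322 years.
The density band at the growth surface is 2011 CE, so the bleaching signature dates to 2011 − 322 = 1689 CE.

1689 CE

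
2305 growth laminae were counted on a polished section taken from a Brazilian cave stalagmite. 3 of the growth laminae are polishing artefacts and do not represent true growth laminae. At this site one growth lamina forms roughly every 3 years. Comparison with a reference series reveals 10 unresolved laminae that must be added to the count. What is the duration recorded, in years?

6936 years

After corrections the count is 2305 − 3 + 10 = 2312 growth laminae.
At 3 years per growth lamina, 2312 × 3 = 6936 years.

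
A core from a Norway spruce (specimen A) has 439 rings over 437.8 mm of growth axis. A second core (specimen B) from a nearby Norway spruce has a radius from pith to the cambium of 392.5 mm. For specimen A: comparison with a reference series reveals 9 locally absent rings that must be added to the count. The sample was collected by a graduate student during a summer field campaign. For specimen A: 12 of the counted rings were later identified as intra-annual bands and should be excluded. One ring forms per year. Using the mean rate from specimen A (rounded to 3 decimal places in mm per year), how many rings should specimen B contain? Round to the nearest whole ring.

391 rings

Specimen A: after corrections the count is 439 − 12 + 9 = 436 rings.
A: 437.8 mm over 436 years gives 437.8 / 436 ≈ 1.004 mm/year.
Specimen B: 392.5 mm / 1.004 mm per year = 390.94 years ≈ 391 rings.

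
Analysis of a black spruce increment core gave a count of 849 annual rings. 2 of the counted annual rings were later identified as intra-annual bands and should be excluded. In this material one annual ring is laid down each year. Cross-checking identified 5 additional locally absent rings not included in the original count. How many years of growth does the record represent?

852 years

True annual ring count = 849 − 2 + 5 = 852.
At one annual ring per year, that is 852 years.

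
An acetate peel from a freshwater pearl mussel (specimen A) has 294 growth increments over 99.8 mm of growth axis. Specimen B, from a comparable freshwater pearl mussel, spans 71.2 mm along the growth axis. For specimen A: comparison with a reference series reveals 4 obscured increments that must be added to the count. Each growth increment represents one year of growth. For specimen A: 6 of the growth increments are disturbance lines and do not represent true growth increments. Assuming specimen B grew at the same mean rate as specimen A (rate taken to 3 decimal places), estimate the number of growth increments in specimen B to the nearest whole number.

208 growth increments

Specimen A: after corrections the count is 294 − 6 + 4 = 292 growth increments.
A: 99.8 mm over 292 years gives 99.8 / 292 ≈ 0.342 mm/yr.
Specimen B: 71.2 mm / 0.342 mm per year = 208.19 years ≈ 208 growth increments.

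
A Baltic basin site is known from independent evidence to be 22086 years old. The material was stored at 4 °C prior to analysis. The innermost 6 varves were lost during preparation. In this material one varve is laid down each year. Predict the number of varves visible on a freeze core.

22080 varves

One varve per year gives 22086 varves over 22086 years.
22086 − 6 missed = 22080 varves expected in the prepared section.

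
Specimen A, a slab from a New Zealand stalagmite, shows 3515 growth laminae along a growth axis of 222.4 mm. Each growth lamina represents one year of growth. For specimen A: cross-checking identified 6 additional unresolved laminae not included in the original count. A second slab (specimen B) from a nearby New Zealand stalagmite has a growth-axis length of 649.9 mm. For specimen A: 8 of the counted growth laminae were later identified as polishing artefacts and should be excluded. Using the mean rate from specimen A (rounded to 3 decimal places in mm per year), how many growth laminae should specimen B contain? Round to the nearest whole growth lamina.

Specimen A: after corrections the count is 3515 − 8 + 6 = 3513 growth laminae.
A: Extension rate ≈ 222.4 / 3513 = 0.063 mm/year.
Specimen B: 649.9 mm / 0.063 mm per year = 10315.87 years ≈ 10316 growth laminae.

10316 growth laminae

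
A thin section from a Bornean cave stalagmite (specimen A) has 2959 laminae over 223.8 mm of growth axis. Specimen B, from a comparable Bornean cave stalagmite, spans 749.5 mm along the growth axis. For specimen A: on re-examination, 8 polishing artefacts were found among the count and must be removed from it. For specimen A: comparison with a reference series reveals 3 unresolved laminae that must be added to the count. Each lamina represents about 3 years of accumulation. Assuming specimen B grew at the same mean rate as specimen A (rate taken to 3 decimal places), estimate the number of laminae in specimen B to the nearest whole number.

Specimen A: adjusted count: 2959 − 8 + 3 = 2954 laminae.
Specimen A: at 3 years per lamina, 2954 × 3 = 8862 years.
A: Mean rate = 223.8 mm / 8862 years ≈ 0.025 mm/yr.
For B, 749.5 / 0.025 = 29980.00 years; at 3 years per lamina that is 29980.00 / 3 ≈ 9993 laminae.

9993 laminae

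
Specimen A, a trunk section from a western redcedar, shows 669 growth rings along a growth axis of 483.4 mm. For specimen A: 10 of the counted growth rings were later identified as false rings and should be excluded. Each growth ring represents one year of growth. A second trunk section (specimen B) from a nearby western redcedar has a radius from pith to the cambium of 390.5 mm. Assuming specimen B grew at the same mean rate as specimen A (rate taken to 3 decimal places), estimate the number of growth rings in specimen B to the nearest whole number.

532 growth rings

Specimen A: correcting the raw count gives 669 − 10 = 659 true growth rings.
A: Mean rate = 483.4 mm / 659 years ≈ 0.734 mm/yr.
For B, 390.5 / 0.734 = 532.02 years ≈ 532 growth rings.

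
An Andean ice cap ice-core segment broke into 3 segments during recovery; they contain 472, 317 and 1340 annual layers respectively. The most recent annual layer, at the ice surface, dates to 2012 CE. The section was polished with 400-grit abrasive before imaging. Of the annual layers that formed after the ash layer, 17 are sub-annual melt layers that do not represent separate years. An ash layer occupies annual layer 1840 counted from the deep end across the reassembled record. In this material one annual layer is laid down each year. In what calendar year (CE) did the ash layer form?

1740 CE

Total annual layers = 472 + 317 + 1340 = 2129.
The ash layer sits at annual layer 1840 from the deep end, so 2129 − 1840 = 289 annual layers formed after it.
289 − 17 false = 272 true annual layers after the ash layer.
The annual layer at the ice surface is 2012 CE, so the ash layer dates to 2012 − 272 = 1740 CE.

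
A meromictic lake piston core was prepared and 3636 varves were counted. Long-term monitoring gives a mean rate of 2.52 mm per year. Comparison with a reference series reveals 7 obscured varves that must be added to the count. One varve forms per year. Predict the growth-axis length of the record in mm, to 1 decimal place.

True varve count = 3636 + 7 = 3643.
3643 years at 2.52 mm/year gives 2.52 × 3643 = 9180.4 mm.

9180.4 mm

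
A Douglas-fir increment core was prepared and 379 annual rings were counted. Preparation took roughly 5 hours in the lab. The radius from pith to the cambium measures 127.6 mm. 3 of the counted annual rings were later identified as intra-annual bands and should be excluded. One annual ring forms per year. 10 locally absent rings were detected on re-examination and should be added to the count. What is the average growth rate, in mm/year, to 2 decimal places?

Adjusted count: 379 − 3 + 10 = 386 annual rings.
Mean rate = 127.6 mm / 386 years ≈ 0.33 mm/year.

0.33 mm/year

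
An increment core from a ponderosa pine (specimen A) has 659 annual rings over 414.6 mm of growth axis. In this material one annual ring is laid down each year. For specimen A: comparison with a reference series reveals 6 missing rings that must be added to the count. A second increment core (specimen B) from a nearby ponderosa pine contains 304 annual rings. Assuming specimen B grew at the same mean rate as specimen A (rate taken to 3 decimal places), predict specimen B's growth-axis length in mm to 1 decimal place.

189.4 mm

Specimen A: true annual ring count = 659 + 6 = 665.
A: Extension rate ≈ 414.6 / 665 = 0.623 mm/yr.
B's length ≈ 0.623 × 304 = 189.4 mm.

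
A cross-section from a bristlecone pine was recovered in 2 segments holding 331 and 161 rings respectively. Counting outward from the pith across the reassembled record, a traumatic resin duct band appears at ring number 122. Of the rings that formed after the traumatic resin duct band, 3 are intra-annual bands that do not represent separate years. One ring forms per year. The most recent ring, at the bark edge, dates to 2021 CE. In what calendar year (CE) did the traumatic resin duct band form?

1654 CE

Total rings = 331 + 161 = 492.
Between ring 122 and the bark edge there are 492 − 122 = 370 rings.
Excluding 3 false rings: 370 − 3 = 367.
The ring at the bark edge is 2021 CE, so the traumatic resin duct band dates to 2021 − 367 = 1654 CE.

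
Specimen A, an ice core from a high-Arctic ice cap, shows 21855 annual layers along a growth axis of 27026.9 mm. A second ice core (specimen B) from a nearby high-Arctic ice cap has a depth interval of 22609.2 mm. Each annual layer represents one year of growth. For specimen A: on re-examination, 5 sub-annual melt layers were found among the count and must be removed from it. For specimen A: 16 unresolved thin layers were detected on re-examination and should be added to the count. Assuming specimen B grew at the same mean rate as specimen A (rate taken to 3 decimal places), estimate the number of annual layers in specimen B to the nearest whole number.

18292 annual layers

Specimen A: adjusted count: 21855 − 5 + 16 = 21866 annual layers.
A: Mean rate = 27026.9 mm / 21866 years ≈ 1.236 mm/yr.
Specimen B: 22609.2 mm / 1.236 mm per year = 18292.23 years ≈ 18292 annual layers.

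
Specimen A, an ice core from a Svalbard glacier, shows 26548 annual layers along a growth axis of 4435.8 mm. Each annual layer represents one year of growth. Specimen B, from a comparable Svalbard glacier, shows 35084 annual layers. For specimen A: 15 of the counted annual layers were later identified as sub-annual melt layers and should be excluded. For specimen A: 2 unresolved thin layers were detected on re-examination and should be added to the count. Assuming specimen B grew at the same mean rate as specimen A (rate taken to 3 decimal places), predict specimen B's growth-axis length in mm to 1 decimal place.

5859.0 mm

Specimen A: adjusted count: 26548 − 15 + 2 = 26535 annual layers.
A: Extension rate ≈ 4435.8 / 26535 = 0.167 mm/year.
For B, 0.167 mm/year × 35084 years = 5859.0 mm.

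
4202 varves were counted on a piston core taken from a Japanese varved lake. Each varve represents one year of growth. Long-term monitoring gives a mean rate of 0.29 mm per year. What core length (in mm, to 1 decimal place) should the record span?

The record spans 4202 years at 0.29 mm per year.
4202 years at 0.29 mm/year gives 0.29 × 4202 = 1218.6 mm.

1218.6 mm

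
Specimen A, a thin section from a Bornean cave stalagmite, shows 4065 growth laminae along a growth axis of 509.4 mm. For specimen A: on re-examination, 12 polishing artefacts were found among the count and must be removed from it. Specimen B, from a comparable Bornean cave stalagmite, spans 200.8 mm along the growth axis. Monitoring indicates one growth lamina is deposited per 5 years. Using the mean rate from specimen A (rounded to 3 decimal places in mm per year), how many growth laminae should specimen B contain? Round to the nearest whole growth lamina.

1606 growth laminae

Specimen A: adjusted count: 4065 − 12 = 4053 growth laminae.
Specimen A: 4053 growth laminae at 5 years each span 4053 × 5 = 20265 years.
A: 509.4 mm over 20265 years gives 509.4 / 20265 ≈ 0.025 mm/year.
Specimen B: 200.8 mm / 0.025 mm per year = 8032.00 years; at 5 years per growth lamina that is 8032.00 / 5 ≈ 1606 growth laminae.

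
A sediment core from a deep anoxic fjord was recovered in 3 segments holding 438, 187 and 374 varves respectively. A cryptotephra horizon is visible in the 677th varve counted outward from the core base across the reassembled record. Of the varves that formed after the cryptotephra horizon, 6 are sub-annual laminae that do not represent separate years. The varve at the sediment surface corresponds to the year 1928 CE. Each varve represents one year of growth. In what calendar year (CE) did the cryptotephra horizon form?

1612 CE

Total varves = 438 + 187 + 374 = 999.
Between varve 677 and the sediment surface there are 999 − 677 = 322 varves.
322 − 6 false = 316 true varves after the cryptotephra horizon.
1928 − 316 = 1612 CE.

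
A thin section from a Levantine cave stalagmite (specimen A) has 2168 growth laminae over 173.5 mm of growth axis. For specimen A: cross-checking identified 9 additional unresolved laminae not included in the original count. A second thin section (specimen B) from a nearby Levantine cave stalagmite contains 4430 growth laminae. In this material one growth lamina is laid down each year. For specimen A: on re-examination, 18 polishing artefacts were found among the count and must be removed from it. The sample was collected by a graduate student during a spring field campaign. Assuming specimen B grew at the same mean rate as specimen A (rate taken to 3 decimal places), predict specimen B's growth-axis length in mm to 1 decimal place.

354.4 mm

Specimen A: true growth lamina count = 2168 − 18 + 9 = 2159.
A: Mean rate = 173.5 mm / 2159 years ≈ 0.080 mm/yr.
For B, 0.080 mm/year × 4430 years = 354.4 mm.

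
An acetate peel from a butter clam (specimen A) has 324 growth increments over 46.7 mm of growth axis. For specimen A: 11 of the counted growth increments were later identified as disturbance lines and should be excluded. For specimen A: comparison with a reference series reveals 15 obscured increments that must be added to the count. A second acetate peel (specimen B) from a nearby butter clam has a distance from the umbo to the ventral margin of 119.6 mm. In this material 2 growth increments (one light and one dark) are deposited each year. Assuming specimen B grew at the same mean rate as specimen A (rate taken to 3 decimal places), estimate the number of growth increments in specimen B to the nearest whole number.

Specimen A: after corrections the count is 324 − 11 + 15 = 328 growth increments.
Specimen A: dividing by 2 growth increments per year: 328 / 2 = 164 years.
A: 46.7 mm over 164 years gives 46.7 / 164 ≈ 0.285 mm/yr.
For B, 119.6 / 0.285 = 419.65 years; at 2 growth increments per year that is 419.65 × 2 ≈ 839 growth increments.

839 growth increments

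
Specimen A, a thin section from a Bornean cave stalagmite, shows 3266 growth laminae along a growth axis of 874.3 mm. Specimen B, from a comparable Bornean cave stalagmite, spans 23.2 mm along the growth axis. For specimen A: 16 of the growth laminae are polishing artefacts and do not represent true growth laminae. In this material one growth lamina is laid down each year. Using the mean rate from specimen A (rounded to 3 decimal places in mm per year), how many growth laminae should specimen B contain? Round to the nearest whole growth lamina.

86 growth laminae

Specimen A: true growth lamina count = 3266 − 16 = 3250.
A: Mean rate = 874.3 mm / 3250 years ≈ 0.269 mm/year.
Specimen B: 23.2 mm / 0.269 mm per year = 86.25 years ≈ 86 growth laminae.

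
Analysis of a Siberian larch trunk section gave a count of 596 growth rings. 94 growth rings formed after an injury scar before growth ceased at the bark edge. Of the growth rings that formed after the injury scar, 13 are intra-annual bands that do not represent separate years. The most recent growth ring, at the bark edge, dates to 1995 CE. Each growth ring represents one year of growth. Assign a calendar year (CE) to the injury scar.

94 growth rings post-date the injury scar.
Excluding 13 false growth rings: 94 − 13 = 81.
Counting back 81 years from 1995 CE places the injury scar in 1995 − 81 = 1914 CE.

1914 CE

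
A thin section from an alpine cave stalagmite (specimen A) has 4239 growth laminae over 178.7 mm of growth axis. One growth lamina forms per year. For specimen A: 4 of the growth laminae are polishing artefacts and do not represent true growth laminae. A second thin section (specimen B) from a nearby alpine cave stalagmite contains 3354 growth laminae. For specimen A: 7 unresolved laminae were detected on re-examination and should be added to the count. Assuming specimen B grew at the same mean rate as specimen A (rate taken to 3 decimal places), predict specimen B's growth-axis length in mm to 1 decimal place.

Specimen A: adjusted count: 4239 − 4 + 7 = 4242 growth laminae.
A: Extension rate ≈ 178.7 / 4242 = 0.042 mm per year.
Length of B = 0.042 × 3354 = 140.9 mm.

140.9 mm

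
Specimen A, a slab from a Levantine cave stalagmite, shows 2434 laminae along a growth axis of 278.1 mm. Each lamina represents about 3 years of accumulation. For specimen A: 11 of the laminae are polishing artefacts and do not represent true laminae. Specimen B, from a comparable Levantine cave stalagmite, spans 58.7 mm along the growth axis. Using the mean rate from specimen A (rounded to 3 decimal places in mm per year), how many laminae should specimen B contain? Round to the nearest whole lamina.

Specimen A: after corrections the count is 2434 − 11 = 2423 laminae.
Specimen A: at 3 years per lamina, 2423 × 3 = 7269 years.
A: 278.1 mm over 7269 years gives 278.1 / 7269 ≈ 0.038 mm/yr.
B spans 58.7 / 0.038 = 1544.74 years; at 3 years per lamina that is 1544.74 / 3 ≈ 515 laminae.

515 laminae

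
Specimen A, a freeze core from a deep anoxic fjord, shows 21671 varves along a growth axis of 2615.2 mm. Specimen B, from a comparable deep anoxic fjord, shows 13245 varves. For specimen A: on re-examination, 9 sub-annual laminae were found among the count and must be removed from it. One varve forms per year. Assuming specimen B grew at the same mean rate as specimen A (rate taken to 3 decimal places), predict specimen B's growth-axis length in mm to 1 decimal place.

Specimen A: after corrections the count is 21671 − 9 = 21662 varves.
A: Mean rate = 2615.2 mm / 21662 years ≈ 0.121 mm per year.
For B, 0.121 mm/year × 13245 years = 1602.6 mm.

1602.6 mm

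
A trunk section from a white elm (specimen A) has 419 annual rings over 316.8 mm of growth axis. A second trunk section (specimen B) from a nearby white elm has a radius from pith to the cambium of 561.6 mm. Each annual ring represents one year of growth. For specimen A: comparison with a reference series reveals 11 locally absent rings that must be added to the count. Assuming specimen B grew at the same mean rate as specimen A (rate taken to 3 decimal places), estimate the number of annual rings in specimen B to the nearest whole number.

Specimen A: after corrections the count is 419 + 11 = 430 annual rings.
A: Mean rate = 316.8 mm / 430 years ≈ 0.737 mm/year.
For B, 561.6 / 0.737 = 762.01 years ≈ 762 annual rings.

762 annual rings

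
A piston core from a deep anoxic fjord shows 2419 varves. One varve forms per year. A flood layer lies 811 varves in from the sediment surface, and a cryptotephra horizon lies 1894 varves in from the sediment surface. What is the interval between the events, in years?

The two markers are separated by 1894 − 811 = 1083 varves.
At one varve per year, 1083 years elapsed between them.

1083 years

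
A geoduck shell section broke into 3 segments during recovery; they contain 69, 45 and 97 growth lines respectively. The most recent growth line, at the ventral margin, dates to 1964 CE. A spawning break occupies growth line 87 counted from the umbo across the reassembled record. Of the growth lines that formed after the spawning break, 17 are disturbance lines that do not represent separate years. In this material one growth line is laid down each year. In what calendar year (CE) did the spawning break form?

Total growth lines = 69 + 45 + 97 = 211.
211 − 87 = 124 growth lines lie beyond the spawning break toward the ventral margin.
Removing the 17 false growth lines leaves 124 − 17 = 107 true growth lines beyond the spawning break.
Counting back 107 years from 1964 CE places the spawning break in 1964 − 107 = 1857 CE.

1857 CE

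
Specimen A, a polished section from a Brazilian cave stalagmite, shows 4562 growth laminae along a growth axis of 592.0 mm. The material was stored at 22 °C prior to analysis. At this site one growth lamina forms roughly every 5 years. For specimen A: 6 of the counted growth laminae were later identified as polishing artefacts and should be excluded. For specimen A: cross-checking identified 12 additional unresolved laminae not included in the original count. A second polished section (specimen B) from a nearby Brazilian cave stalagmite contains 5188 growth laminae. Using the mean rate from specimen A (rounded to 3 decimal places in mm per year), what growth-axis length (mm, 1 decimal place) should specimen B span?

674.4 mm

Specimen A: true growth lamina count = 4562 − 6 + 12 = 4568.
Specimen A: 4568 growth laminae at 5 years each span 4568 × 5 = 22840 years.
A: Mean rate = 592.0 mm / 22840 years ≈ 0.026 mm/year.
Specimen B: 5188 growth laminae at 5 years each span 5188 × 5 = 25940 years. Length of B = 0.026 × 25940 = 674.4 mm.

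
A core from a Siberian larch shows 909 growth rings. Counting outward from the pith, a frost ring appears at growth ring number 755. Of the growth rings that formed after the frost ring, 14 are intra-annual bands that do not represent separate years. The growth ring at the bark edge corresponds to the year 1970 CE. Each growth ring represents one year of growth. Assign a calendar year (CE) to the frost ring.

1830 CE

909 − 755 = 154 growth rings lie beyond the frost ring toward the bark edge.
Excluding 14 false growth rings: 154 − 14 = 140.
Counting back 140 years from 1970 CE places the frost ring in 1970 − 140 = 1830 CE.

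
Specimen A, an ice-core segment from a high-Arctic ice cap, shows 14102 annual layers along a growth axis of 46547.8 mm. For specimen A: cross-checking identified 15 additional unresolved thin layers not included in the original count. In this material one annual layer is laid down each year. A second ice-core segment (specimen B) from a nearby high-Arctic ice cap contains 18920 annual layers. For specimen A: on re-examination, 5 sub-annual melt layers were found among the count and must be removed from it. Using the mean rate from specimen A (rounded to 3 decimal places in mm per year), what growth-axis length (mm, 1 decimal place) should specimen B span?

62398.2 mm

Specimen A: after corrections the count is 14102 − 5 + 15 = 14112 annual layers.
A: 46547.8 mm over 14112 years gives 46547.8 / 14112 ≈ 3.298 mm/yr.
For B, 3.298 mm/year × 18920 years = 62398.2 mm.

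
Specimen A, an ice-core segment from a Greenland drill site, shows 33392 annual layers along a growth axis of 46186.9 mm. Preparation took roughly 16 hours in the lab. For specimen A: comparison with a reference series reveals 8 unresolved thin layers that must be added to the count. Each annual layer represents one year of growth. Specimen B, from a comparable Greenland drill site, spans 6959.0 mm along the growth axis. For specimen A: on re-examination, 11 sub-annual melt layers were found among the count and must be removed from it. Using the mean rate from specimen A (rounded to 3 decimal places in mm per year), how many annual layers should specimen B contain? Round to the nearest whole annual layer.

5032 annual layers

Specimen A: after corrections the count is 33392 − 11 + 8 = 33389 annual layers.
A: 46186.9 mm over 33389 years gives 46186.9 / 33389 ≈ 1.383 mm per year.
B spans 6959.0 / 1.383 = 5031.81 years ≈ 5032 annual layers.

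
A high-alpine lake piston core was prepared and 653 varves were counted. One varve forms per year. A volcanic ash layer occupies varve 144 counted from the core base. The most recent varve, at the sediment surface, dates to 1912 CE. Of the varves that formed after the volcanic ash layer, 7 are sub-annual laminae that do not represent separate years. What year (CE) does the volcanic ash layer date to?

1410 CE

Between varve 144 and the sediment surface there are 653 − 144 = 509 varves.
Excluding 7 false varves: 509 − 7 = 502.
1912 − 502 = 1410 CE.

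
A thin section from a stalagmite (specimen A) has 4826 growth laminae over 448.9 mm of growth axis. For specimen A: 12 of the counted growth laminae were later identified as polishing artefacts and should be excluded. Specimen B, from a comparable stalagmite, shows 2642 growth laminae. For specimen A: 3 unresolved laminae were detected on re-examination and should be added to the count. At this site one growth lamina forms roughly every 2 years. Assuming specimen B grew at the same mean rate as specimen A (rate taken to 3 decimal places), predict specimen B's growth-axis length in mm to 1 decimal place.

248.3 mm

Specimen A: correcting the raw count gives 4826 − 12 + 3 = 4817 true growth laminae.
Specimen A: 4817 growth laminae at 2 years each span 4817 × 2 = 9634 years.
A: Extension rate ≈ 448.9 / 9634 = 0.047 mm/year.
Specimen B: 2642 growth laminae at 2 years each span 2642 × 2 = 5284 years. Length of B = 0.047 × 5284 = 248.3 mm.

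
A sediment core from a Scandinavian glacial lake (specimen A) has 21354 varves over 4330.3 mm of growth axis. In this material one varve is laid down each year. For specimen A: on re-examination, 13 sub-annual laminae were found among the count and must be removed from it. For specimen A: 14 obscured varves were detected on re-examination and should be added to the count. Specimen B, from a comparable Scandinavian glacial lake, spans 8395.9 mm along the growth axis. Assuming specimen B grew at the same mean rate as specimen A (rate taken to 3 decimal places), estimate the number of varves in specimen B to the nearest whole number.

Specimen A: after corrections the count is 21354 − 13 + 14 = 21355 varves.
A: 4330.3 mm over 21355 years gives 4330.3 / 21355 ≈ 0.203 mm/year.
B spans 8395.9 / 0.203 = 41359.11 years ≈ 41359 varves.

41359 varves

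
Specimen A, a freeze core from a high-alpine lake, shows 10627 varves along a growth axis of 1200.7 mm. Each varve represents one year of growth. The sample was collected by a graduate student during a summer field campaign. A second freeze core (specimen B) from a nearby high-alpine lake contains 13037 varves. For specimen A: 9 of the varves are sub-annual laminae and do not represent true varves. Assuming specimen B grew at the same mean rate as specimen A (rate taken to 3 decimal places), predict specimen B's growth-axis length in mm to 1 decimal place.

Specimen A: adjusted count: 10627 − 9 = 10618 varves.
A: Extension rate ≈ 1200.7 / 10618 = 0.113 mm per year.
B's length ≈ 0.113 × 13037 = 1473.2 mm.

1473.2 mm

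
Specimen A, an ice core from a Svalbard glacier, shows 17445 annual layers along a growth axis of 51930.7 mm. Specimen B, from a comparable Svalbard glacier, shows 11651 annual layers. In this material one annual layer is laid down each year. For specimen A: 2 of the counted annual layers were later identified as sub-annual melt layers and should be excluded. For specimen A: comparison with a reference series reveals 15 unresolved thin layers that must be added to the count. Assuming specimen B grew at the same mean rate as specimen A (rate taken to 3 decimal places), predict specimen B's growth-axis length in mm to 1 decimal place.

34661.7 mm

Specimen A: correcting the raw count gives 17445 − 2 + 15 = 17458 true annual layers.
A: Extension rate ≈ 51930.7 / 17458 = 2.975 mm/yr.
Length of B = 2.975 × 11651 = 34661.7 mm.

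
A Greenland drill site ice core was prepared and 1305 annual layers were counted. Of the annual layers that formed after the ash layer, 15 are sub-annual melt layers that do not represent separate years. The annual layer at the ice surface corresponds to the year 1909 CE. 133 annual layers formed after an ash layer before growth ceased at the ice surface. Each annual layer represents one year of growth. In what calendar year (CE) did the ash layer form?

1791 CE

133 annual layers formed after the ash layer.
Excluding 15 false annual layers: 133 − 15 = 118.
1909 − 118 = 1791 CE.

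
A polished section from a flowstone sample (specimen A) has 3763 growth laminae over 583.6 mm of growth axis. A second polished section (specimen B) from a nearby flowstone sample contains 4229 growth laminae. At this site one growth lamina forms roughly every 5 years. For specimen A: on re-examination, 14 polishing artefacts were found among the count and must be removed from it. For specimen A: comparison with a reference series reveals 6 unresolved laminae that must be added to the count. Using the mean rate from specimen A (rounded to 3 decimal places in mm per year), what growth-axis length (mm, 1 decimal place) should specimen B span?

Specimen A: correcting the raw count gives 3763 − 14 + 6 = 3755 true growth laminae.
Specimen A: multiplying by 5 years per growth lamina: 3755 × 5 = 18775 years.
A: 583.6 mm over 18775 years gives 583.6 / 18775 ≈ 0.031 mm/yr.
Specimen B: 4229 growth laminae at 5 years each span 4229 × 5 = 21145 years. For B, 0.031 mm/year × 21145 years = 655.5 mm.

655.5 mm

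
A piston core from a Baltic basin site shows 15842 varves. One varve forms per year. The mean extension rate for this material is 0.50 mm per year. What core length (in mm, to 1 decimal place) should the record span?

7921.0 mm

15842 years of growth are recorded.
Predicted length = 0.50 mm/year × 15842 years = 7921.0 mm.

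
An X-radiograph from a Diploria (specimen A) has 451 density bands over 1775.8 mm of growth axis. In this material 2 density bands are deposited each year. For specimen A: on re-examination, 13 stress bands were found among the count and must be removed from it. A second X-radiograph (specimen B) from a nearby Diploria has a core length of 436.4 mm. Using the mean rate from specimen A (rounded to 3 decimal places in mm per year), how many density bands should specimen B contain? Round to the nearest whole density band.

108 density bands

Specimen A: after corrections the count is 451 − 13 = 438 density bands.
Specimen A: with 2 density bands per year, 438 / 2 = 219 years.
A: Extension rate ≈ 1775.8 / 219 = 8.109 mm/yr.
Specimen B: 436.4 mm / 8.109 mm per year = 53.82 years; at 2 density bands per year that is 53.82 × 2 ≈ 108 density bands.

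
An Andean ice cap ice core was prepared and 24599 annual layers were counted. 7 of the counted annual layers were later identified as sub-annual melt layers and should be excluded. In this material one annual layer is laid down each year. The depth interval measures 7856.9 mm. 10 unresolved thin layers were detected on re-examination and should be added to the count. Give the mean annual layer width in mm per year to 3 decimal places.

Correcting the raw count gives 24599 − 7 + 10 = 24602 true annual layers.
Extension rate ≈ 7856.9 / 24602 = 0.319 mm per year.

0.319 mm per year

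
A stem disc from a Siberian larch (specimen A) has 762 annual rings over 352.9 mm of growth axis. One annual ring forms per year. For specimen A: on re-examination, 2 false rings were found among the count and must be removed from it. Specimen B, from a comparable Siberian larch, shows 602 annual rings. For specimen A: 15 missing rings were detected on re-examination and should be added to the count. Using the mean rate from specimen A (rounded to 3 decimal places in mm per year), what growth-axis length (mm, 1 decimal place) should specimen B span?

Specimen A: after corrections the count is 762 − 2 + 15 = 775 annual rings.
A: 352.9 mm over 775 years gives 352.9 / 775 ≈ 0.455 mm/year.
Length of B = 0.455 × 602 = 273.9 mm.

273.9 mm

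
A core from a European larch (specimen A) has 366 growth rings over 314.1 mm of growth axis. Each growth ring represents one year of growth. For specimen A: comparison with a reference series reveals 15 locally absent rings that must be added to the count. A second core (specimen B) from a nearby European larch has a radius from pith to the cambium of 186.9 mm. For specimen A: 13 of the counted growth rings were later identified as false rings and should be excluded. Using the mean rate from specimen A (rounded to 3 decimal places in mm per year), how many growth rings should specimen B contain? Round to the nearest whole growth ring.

219 growth rings

Specimen A: after corrections the count is 366 − 13 + 15 = 368 growth rings.
A: 314.1 mm over 368 years gives 314.1 / 368 ≈ 0.854 mm/yr.
For B, 186.9 / 0.854 = 218.85 years ≈ 219 growth rings.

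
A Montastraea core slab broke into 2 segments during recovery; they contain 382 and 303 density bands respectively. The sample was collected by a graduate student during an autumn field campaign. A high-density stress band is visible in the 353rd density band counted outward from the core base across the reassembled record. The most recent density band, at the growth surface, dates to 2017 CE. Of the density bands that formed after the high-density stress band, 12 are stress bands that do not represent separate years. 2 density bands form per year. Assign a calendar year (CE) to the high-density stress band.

1857 CE

Total density bands = 382 + 303 = 685.
685 − 353 = 332 density bands lie beyond the high-density stress band toward the growth surface.
332 − 12 false = 320 true density bands after the high-density stress band.
Dividing by 2 density bands per year: 320 / 2 = 160 years.
The density band at the growth surface is 2017 CE, so the high-density stress band dates to 2017 − 160 = 1857 CE.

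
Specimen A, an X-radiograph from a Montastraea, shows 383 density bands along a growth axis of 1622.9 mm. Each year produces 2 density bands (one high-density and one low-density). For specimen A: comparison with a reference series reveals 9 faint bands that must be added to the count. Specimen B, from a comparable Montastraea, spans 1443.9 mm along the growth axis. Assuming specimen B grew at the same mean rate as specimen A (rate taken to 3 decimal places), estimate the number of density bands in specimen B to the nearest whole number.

349 density bands

Specimen A: correcting the raw count gives 383 + 9 = 392 true density bands.
Specimen A: dividing by 2 density bands per year: 392 / 2 = 196 years.
A: Extension rate ≈ 1622.9 / 196 = 8.280 mm per year.
B spans 1443.9 / 8.280 = 174.38 years; at 2 density bands per year that is 174.38 × 2 ≈ 349 density bands.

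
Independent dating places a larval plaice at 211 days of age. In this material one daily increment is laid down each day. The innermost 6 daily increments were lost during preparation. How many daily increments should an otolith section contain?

205 daily increments

Expected daily increments over 211 days: 211.
Subtracting the 6 daily increments not captured gives 211 − 6 = 205 daily increments in the record.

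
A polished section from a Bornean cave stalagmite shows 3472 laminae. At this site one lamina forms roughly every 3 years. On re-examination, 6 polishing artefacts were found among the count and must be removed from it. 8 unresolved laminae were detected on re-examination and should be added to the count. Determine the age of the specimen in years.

After corrections the count is 3472 − 6 + 8 = 3474 laminae.
3474 laminae at 3 years each span 3474 × 3 = 10422 years.

10422 years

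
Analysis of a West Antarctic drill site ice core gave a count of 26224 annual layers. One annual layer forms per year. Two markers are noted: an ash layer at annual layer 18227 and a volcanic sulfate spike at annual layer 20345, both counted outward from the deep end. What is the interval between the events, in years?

2118 years

Separation: 20345 − 18227 = 2118 annual layers.
That is 2118 years at one annual layer per year.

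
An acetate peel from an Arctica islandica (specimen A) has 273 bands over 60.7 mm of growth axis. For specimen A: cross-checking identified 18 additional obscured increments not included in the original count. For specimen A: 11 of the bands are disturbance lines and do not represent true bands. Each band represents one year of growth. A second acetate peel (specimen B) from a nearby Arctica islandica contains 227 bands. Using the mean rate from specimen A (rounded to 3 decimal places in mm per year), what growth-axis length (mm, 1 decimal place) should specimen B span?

Specimen A: after corrections the count is 273 − 11 + 18 = 280 bands.
A: 60.7 mm over 280 years gives 60.7 / 280 ≈ 0.217 mm per year.
For B, 0.217 mm/year × 227 years = 49.3 mm.

49.3 mm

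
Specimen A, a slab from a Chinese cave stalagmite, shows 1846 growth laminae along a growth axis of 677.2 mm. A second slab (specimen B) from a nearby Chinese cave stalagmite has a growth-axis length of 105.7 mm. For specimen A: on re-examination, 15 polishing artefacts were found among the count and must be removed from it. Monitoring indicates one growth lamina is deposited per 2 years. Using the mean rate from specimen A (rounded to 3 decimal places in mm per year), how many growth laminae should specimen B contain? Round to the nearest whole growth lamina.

Specimen A: correcting the raw count gives 1846 − 15 = 1831 true growth laminae.
Specimen A: at 2 years per growth lamina, 1831 × 2 = 3662 years.
A: Extension rate ≈ 677.2 / 3662 = 0.185 mm/year.
B spans 105.7 / 0.185 = 571.35 years; at 2 years per growth lamina that is 571.35 / 2 ≈ 286 growth laminae.

286 growth laminae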